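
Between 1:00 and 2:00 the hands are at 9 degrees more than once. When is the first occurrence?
At t minutes past 1:00, the hour hand is at 30 x 1 + 0.5t degrees and the minute hand is at 6t degrees.
The smaller angle between them is 9 degrees when |30H - 5.5t| = 9 or |30H - 5.5t| = 351.
With H = 1, solve 30 x 1 - 5.5t = +/- target for each target:
  t = (30 x 1 - 9) / 5.5 = 3.82
  t = (30 x 1 + 9) / 5.5 = 7.09
  t = (30 x 1 - 351) / 5.5 = -58.36 (outside (0, 60))
  t = (30 x 1 + 351) / 5.5 = 69.27 (outside (0, 60))
Valid solutions in (0, 60): {3.82, 7.09} minutes.
The first occurrence is t = 3.82 minutes.
The hands form a 9-degree angle at 3.82 minutes past 1:00.

Final answer: 3.82 minutes past 1:00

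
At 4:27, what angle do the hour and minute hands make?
Hour hand position: 4 x 30 + 27 x 0.5 = 133.5 degrees
Minute hand position: 27 x 6 = 162 degrees
Difference: |133.5 - 162| = 28.5 degrees
The angle between the hands is 28.5 degrees

Final answer: 28.5 degrees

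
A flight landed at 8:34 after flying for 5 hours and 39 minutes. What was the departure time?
Starting time: 8:34 = 514 total minutes past 12:00
Subtracting: 5 hours and 39 minutes = 339 minutes
514 - 339 = 175 minutes
= 2 hours and 55 minutes past 12:00 = 2:55

Final answer: 2:55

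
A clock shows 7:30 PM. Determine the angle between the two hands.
Hour hand position: 7 x 30 + 30 x 0.5 = 225 degrees
Minute hand position: 30 x 6 = 180 degrees
Difference: |225 - 180| = 45 degrees
The angle between the hands is 45 degrees

Final answer: 45 degrees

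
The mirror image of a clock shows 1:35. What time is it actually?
Reflection across the vertical (12-6) axis maps a hand at angle A degrees to (360 - A) degrees, which sends a reading of T minutes past 12:00 to (720 - T) minutes past 12:00.
Mirror reads 1:35 = 95 minutes past 12:00.
Actual time: (720 - 95) mod 720 = 625 minutes = 10:25.

Final answer: 10:25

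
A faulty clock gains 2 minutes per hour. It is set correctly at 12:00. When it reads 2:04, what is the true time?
For every 60 true minutes, the faulty clock advances 62 minutes, so 1 faulty-clock minute corresponds to 60/62 true minutes.
From 12:00 to 2:04 on the faulty dial is 124 minutes.
True elapsed: 124 x 60/62 = 120 minutes = 2 hours.
True time: 12:00 + 2 hours = 2:00.

Final answer: 2:00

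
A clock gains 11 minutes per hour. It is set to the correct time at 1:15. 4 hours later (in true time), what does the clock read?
For every 60 true minutes, the faulty clock advances 60 + 11 = 71 minutes.
True elapsed: 4 hours = 240 minutes.
Faulty clock advances: 240 x 71/60 = 284 minutes (drift: 44 minutes ahead).
Shown time: 1:15 + 284 minutes = 5:59.

Final answer: 5:59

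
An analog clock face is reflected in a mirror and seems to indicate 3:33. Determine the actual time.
Reflection across the vertical (12-6) axis maps a hand at angle A degrees to (360 - A) degrees, which sends a reading of T minutes past 12:00 to (720 - T) minutes past 12:00.
Mirror reads 3:33 = 213 minutes past 12:00.
Actual time: (720 - 213) mod 720 = 507 minutes = 8:27.

Final answer: 8:27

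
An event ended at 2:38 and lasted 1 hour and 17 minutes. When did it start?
Starting time: 2:38 = 158 total minutes past 12:00
Subtracting: 1 hour and 17 minutes = 77 minutes
158 - 77 = 81 minutes
= 1 hour and 21 minutes past 12:00 = 1:21

Final answer: 1:21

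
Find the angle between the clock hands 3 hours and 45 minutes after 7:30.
First find the time 3 hours and 45 minutes after 7:30.
Total minutes: 7 x 60 + 30 + 3 x 60 + 45 = 675.
675 mod 720 = 675 minutes = 11:15.
Now compute the angle at 11:15:
Hour hand: 11 x 30 + 15 x 0.5 = 337.5 degrees
Minute hand: 15 x 6 = 90 degrees
Difference: |337.5 - 90| = 247.5 degrees
Smaller angle: 360 - 247.5 = 112.5 degrees

Final answer: 112.5 degrees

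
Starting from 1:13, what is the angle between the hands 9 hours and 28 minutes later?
First find the time 9 hours and 28 minutes after 1:13.
Total minutes: 1 x 60 + 13 + 9 x 60 + 28 = 641.
641 mod 720 = 641 minutes = 10:41.
Now compute the angle at 10:41:
Hour hand: 10 x 30 + 41 x 0.5 = 320.5 degrees
Minute hand: 41 x 6 = 246 degrees
Difference: |320.5 - 246| = 74.5 degrees
The angle is 74.5 degrees

Final answer: 74.5 degrees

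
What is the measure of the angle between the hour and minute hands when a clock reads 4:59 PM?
Hour hand position: 4 x 30 + 59 x 0.5 = 149.5 degrees
Minute hand position: 59 x 6 = 354 degrees
Difference: |149.5 - 354| = 204.5 degrees
Since 204.5 > 180, the smaller angle is 360 - 204.5 = 155.5 degrees

Final answer: 155.5 degrees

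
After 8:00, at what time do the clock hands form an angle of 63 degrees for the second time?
At t minutes past 8:00, the hour hand is at 30 x 8 + 0.5t degrees and the minute hand is at 6t degrees.
The smaller angle between them is 63 degrees when |30H - 5.5t| = 63 or |30H - 5.5t| = 297.
With H = 8, solve 30 x 8 - 5.5t = +/- target for each target:
  t = (30 x 8 - 63) / 5.5 = 32.18
  t = (30 x 8 + 63) / 5.5 = 55.09
  t = (30 x 8 - 297) / 5.5 = -10.36 (outside (0, 60))
  t = (30 x 8 + 297) / 5.5 = 97.64 (outside (0, 60))
Valid solutions in (0, 60): {32.18, 55.09} minutes.
The second occurrence is t = 55.09 minutes.
The hands form a 63-degree angle at 55.09 minutes past 8:00.

Final answer: 55.09 minutes past 8:00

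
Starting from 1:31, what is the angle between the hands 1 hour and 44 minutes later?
First find the time 1 hour and 44 minutes after 1:31.
Total minutes: 1 x 60 + 31 + 1 x 60 + 44 = 195.
195 mod 720 = 195 minutes = 3:15.
Now compute the angle at 3:15:
Hour hand: 3 x 30 + 15 x 0.5 = 97.5 degrees
Minute hand: 15 x 6 = 90 degrees
Difference: |97.5 - 90| = 7.5 degrees
The angle is 7.5 degrees

Final answer: 7.5 degrees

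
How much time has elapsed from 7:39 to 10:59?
From 7:39 to 10:59:
(10 x 60 + 59) - (7 x 60 + 39) = 659 - 459 = 200 minutes
= 3 hours and 20 minutes

Final answer: 3 hours and 20 minutes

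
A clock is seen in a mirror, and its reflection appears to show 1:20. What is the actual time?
Reflection across the vertical (12-6) axis maps a hand at angle A degrees to (360 - A) degrees, which sends a reading of T minutes past 12:00 to (720 - T) minutes past 12:00.
Mirror reads 1:20 = 80 minutes past 12:00.
Actual time: (720 - 80) mod 720 = 640 minutes = 10:40.

Final answer: 10:40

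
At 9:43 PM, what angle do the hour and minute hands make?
Hour hand position: 9 x 30 + 43 x 0.5 = 291.5 degrees
Minute hand position: 43 x 6 = 258 degrees
Difference: |291.5 - 258| = 33.5 degrees
The angle between the hands is 33.5 degrees

Final answer: 33.5 degrees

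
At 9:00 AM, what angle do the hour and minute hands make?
Hour hand position: 9 x 30 + 0 x 0.5 = 270 degrees
Minute hand position: 0 x 6 = 0 degrees
Difference: |270 - 0| = 270 degrees
Since 270 > 180, the smaller angle is 360 - 270 = 90 degrees

Final answer: 90 degrees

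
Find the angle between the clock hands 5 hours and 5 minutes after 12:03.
First find the time 5 hours and 5 minutes after 12:03.
Total minutes: 12 x 60 + 3 + 5 x 60 + 5 = 1028.
1028 mod 720 = 308 minutes = 5:08.
Now compute the angle at 5:08:
Hour hand: 5 x 30 + 8 x 0.5 = 154 degrees
Minute hand: 8 x 6 = 48 degrees
Difference: |154 - 48| = 106 degrees
The angle is 106 degrees

Final answer: 106 degrees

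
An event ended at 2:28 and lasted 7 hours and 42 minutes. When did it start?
Starting time: 2:28 = 148 total minutes past 12:00
Subtracting: 7 hours and 42 minutes = 462 minutes
148 - 462 = -314 (negative, add 12 hours = 720) = 406 minutes
= 6 hours and 46 minutes past 12:00 = 6:46

Final answer: 6:46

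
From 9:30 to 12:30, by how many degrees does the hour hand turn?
The hour hand moves 0.5 degrees per minute.
Time elapsed: 12:30 - 9:30 = 180 minutes
Angular displacement: 180 x 0.5 = 90 degrees

Final answer: 90 degrees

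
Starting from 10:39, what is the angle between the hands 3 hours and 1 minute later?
First find the time 3 hours and 1 minute after 10:39.
Total minutes: 10 x 60 + 39 + 3 x 60 + 1 = 820.
820 mod 720 = 100 minutes = 1:40.
Now compute the angle at 1:40:
Hour hand: 1 x 30 + 40 x 0.5 = 50 degrees
Minute hand: 40 x 6 = 240 degrees
Difference: |50 - 240| = 190 degrees
Smaller angle: 360 - 190 = 170 degrees

Final answer: 170 degrees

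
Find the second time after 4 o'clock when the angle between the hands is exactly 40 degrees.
At t minutes past 4:00, the hour hand is at 30 x 4 + 0.5t degrees and the minute hand is at 6t degrees.
The smaller angle between them is 40 degrees when |30H - 5.5t| = 40 or |30H - 5.5t| = 320.
With H = 4, solve 30 x 4 - 5.5t = +/- target for each target:
  t = (30 x 4 - 40) / 5.5 = 14.55
  t = (30 x 4 + 40) / 5.5 = 29.09
  t = (30 x 4 - 320) / 5.5 = -36.36 (outside (0, 60))
  t = (30 x 4 + 320) / 5.5 = 80 (outside (0, 60))
Valid solutions in (0, 60): {14.55, 29.09} minutes.
The second occurrence is t = 29.09 minutes.
The hands form a 40-degree angle at 29.09 minutes past 4:00.

Final answer: 29.09 minutes past 4:00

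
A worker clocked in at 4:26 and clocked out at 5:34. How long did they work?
From 4:26 to 5:34:
(5 x 60 + 34) - (4 x 60 + 26) = 334 - 266 = 68 minutes
= 1 hour and 8 minutes

Final answer: 1 hour and 8 minutes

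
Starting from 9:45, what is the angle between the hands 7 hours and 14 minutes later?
First find the time 7 hours and 14 minutes after 9:45.
Total minutes: 9 x 60 + 45 + 7 x 60 + 14 = 1019.
1019 mod 720 = 299 minutes = 4:59.
Now compute the angle at 4:59:
Hour hand: 4 x 30 + 59 x 0.5 = 149.5 degrees
Minute hand: 59 x 6 = 354 degrees
Difference: |149.5 - 354| = 204.5 degrees
Smaller angle: 360 - 204.5 = 155.5 degrees

Final answer: 155.5 degrees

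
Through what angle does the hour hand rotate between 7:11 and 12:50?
The hour hand moves 0.5 degrees per minute.
Time elapsed: 12:50 - 7:11 = 339 minutes
Angular displacement: 339 x 0.5 = 169.5 degrees

Final answer: 169.5 degrees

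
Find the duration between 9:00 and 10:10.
From 9:00 to 10:10:
(10 x 60 + 10) - (9 x 60 + 0) = 610 - 540 = 70 minutes
= 1 hour and 10 minutes

Final answer: 1 hour and 10 minutes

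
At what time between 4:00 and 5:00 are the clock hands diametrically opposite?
For hands to be 180 degrees apart: |30H - 5.5t| = 180
With H = 4: t = (30 x 4 + 180)/5.5 = 54.55 or t = (30 x 4 - 180)/5.5 = -10.91
First valid solution (0 < t < 60): t = 54.55 minutes
The hands are opposite at 54.55 minutes past 4:00.

Final answer: 54.55 minutes past 4:00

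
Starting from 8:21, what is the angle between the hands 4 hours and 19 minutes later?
First find the time 4 hours and 19 minutes after 8:21.
Total minutes: 8 x 60 + 21 + 4 x 60 + 19 = 760.
760 mod 720 = 40 minutes = 12:40.
Now compute the angle at 12:40:
Hour hand: 0 x 30 + 40 x 0.5 = 20 degrees
Minute hand: 40 x 6 = 240 degrees
Difference: |20 - 240| = 220 degrees
Smaller angle: 360 - 220 = 140 degrees

Final answer: 140 degrees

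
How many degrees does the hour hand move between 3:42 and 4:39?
The hour hand moves 0.5 degrees per minute.
Time elapsed: 4:39 - 3:42 = 57 minutes
Angular displacement: 57 x 0.5 = 28.5 degrees

Final answer: 28.5 degrees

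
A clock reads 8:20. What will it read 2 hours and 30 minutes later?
Starting time: 8:20
Adding 30 minutes to 20 minutes: 20 + 30 = 50 minutes
Adding 2 hours: 8 + 2 = 10
Final time: 10:50

Final answer: 10:50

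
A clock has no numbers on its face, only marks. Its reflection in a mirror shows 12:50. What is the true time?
Reflection across the vertical (12-6) axis maps a hand at angle A degrees to (360 - A) degrees, which sends a reading of T minutes past 12:00 to (720 - T) minutes past 12:00.
Mirror reads 12:50 = 50 minutes past 12:00.
Actual time: (720 - 50) mod 720 = 670 minutes = 11:10.

Final answer: 11:10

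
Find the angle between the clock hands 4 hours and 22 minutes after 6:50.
First find the time 4 hours and 22 minutes after 6:50.
Total minutes: 6 x 60 + 50 + 4 x 60 + 22 = 672.
672 mod 720 = 672 minutes = 11:12.
Now compute the angle at 11:12:
Hour hand: 11 x 30 + 12 x 0.5 = 336 degrees
Minute hand: 12 x 6 = 72 degrees
Difference: |336 - 72| = 264 degrees
Smaller angle: 360 - 264 = 96 degrees

Final answer: 96 degrees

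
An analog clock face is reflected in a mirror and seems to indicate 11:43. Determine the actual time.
Reflection across the vertical (12-6) axis maps a hand at angle A degrees to (360 - A) degrees, which sends a reading of T minutes past 12:00 to (720 - T) minutes past 12:00.
Mirror reads 11:43 = 703 minutes past 12:00.
Actual time: (720 - 703) mod 720 = 17 minutes = 12:17.

Final answer: 12:17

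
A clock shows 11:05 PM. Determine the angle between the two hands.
Hour hand position: 11 x 30 + 5 x 0.5 = 332.5 degrees
Minute hand position: 5 x 6 = 30 degrees
Difference: |332.5 - 30| = 302.5 degrees
Since 302.5 > 180, the smaller angle is 360 - 302.5 = 57.5 degrees

Final answer: 57.5 degrees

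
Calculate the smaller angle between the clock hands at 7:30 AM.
Hour hand position: 7 x 30 + 30 x 0.5 = 225 degrees
Minute hand position: 30 x 6 = 180 degrees
Difference: |225 - 180| = 45 degrees
The angle between the hands is 45 degrees

Final answer: 45 degrees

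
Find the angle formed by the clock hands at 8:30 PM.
Hour hand position: 8 x 30 + 30 x 0.5 = 255 degrees
Minute hand position: 30 x 6 = 180 degrees
Difference: |255 - 180| = 75 degrees
The angle between the hands is 75 degrees

Final answer: 75 degrees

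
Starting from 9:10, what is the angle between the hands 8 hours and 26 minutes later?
First find the time 8 hours and 26 minutes after 9:10.
Total minutes: 9 x 60 + 10 + 8 x 60 + 26 = 1056.
1056 mod 720 = 336 minutes = 5:36.
Now compute the angle at 5:36:
Hour hand: 5 x 30 + 36 x 0.5 = 168 degrees
Minute hand: 36 x 6 = 216 degrees
Difference: |168 - 216| = 48 degrees
The angle is 48 degrees

Final answer: 48 degrees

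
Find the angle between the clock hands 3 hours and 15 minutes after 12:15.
First find the time 3 hours and 15 minutes after 12:15.
Total minutes: 12 x 60 + 15 + 3 x 60 + 15 = 930.
930 mod 720 = 210 minutes = 3:30.
Now compute the angle at 3:30:
Hour hand: 3 x 30 + 30 x 0.5 = 105 degrees
Minute hand: 30 x 6 = 180 degrees
Difference: |105 - 180| = 75 degrees
The angle is 75 degrees

Final answer: 75 degrees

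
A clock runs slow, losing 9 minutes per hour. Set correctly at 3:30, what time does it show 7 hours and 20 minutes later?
For every 60 true minutes, the faulty clock advances 60 - 9 = 51 minutes.
True elapsed: 7 hours and 20 minutes = 440 minutes.
Faulty clock advances: 440 x 51/60 = 374 minutes (drift: 66 minutes behind).
Shown time: 3:30 + 374 minutes = 9:44.

Final answer: 9:44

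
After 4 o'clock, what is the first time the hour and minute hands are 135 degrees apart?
At t minutes past 4:00, the hour hand is at 30 x 4 + 0.5t degrees and the minute hand is at 6t degrees.
The smaller angle between them is 135 degrees when |30H - 5.5t| = 135 or |30H - 5.5t| = 225.
With H = 4, solve 30 x 4 - 5.5t = +/- target for each target:
  t = (30 x 4 - 135) / 5.5 = -2.73 (outside (0, 60))
  t = (30 x 4 + 135) / 5.5 = 46.36
  t = (30 x 4 - 225) / 5.5 = -19.09 (outside (0, 60))
  t = (30 x 4 + 225) / 5.5 = 62.73 (outside (0, 60))
Valid solutions in (0, 60): {46.36} minutes.
The first occurrence is t = 46.36 minutes.
The hands form a 135-degree angle at 46.36 minutes past 4:00.

Final answer: 46.36 minutes past 4:00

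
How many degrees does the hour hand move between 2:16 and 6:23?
The hour hand moves 0.5 degrees per minute.
Time elapsed: 6:23 - 2:16 = 247 minutes
Angular displacement: 247 x 0.5 = 123.5 degrees

Final answer: 123.5 degrees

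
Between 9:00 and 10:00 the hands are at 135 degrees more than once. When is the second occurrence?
At t minutes past 9:00, the hour hand is at 30 x 9 + 0.5t degrees and the minute hand is at 6t degrees.
The smaller angle between them is 135 degrees when |30H - 5.5t| = 135 or |30H - 5.5t| = 225.
With H = 9, solve 30 x 9 - 5.5t = +/- target for each target:
  t = (30 x 9 - 135) / 5.5 = 24.55
  t = (30 x 9 + 135) / 5.5 = 73.64 (outside (0, 60))
  t = (30 x 9 - 225) / 5.5 = 8.18
  t = (30 x 9 + 225) / 5.5 = 90 (outside (0, 60))
Valid solutions in (0, 60): {8.18, 24.55} minutes.
The second occurrence is t = 24.55 minutes.
The hands form a 135-degree angle at 24.55 minutes past 9:00.

Final answer: 24.55 minutes past 9:00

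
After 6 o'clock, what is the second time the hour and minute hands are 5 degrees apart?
At t minutes past 6:00, the hour hand is at 30 x 6 + 0.5t degrees and the minute hand is at 6t degrees.
The smaller angle between them is 5 degrees when |30H - 5.5t| = 5 or |30H - 5.5t| = 355.
With H = 6, solve 30 x 6 - 5.5t = +/- target for each target:
  t = (30 x 6 - 5) / 5.5 = 31.82
  t = (30 x 6 + 5) / 5.5 = 33.64
  t = (30 x 6 - 355) / 5.5 = -31.82 (outside (0, 60))
  t = (30 x 6 + 355) / 5.5 = 97.27 (outside (0, 60))
Valid solutions in (0, 60): {31.82, 33.64} minutes.
The second occurrence is t = 33.64 minutes.
The hands form a 5-degree angle at 33.64 minutes past 6:00.

Final answer: 33.64 minutes past 6:00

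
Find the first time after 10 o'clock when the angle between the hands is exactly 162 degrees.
At t minutes past 10:00, the hour hand is at 30 x 10 + 0.5t degrees and the minute hand is at 6t degrees.
The smaller angle between them is 162 degrees when |30H - 5.5t| = 162 or |30H - 5.5t| = 198.
With H = 10, solve 30 x 10 - 5.5t = +/- target for each target:
  t = (30 x 10 - 162) / 5.5 = 25.09
  t = (30 x 10 + 162) / 5.5 = 84 (outside (0, 60))
  t = (30 x 10 - 198) / 5.5 = 18.55
  t = (30 x 10 + 198) / 5.5 = 90.55 (outside (0, 60))
Valid solutions in (0, 60): {18.55, 25.09} minutes.
The first occurrence is t = 18.55 minutes.
The hands form a 162-degree angle at 18.55 minutes past 10:00.

Final answer: 18.55 minutes past 10:00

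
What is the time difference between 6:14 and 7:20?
From 6:14 to 7:20:
(7 x 60 + 20) - (6 x 60 + 14) = 440 - 374 = 66 minutes
= 1 hour and 6 minutes

Final answer: 1 hour and 6 minutes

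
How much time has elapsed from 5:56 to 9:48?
From 5:56 to 9:48:
(9 x 60 + 48) - (5 x 60 + 56) = 588 - 356 = 232 minutes
= 3 hours and 52 minutes

Final answer: 3 hours and 52 minutes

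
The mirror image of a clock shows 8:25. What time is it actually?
Reflection across the vertical (12-6) axis maps a hand at angle A degrees to (360 - A) degrees, which sends a reading of T minutes past 12:00 to (720 - T) minutes past 12:00.
Mirror reads 8:25 = 505 minutes past 12:00.
Actual time: (720 - 505) mod 720 = 215 minutes = 3:35.

Final answer: 3:35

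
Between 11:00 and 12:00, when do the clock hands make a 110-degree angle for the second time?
At t minutes past 11:00, the hour hand is at 30 x 11 + 0.5t degrees and the minute hand is at 6t degrees.
The smaller angle between them is 110 degrees when |30H - 5.5t| = 110 or |30H - 5.5t| = 250.
With H = 11, solve 30 x 11 - 5.5t = +/- target for each target:
  t = (30 x 11 - 110) / 5.5 = 40
  t = (30 x 11 + 110) / 5.5 = 80 (outside (0, 60))
  t = (30 x 11 - 250) / 5.5 = 14.55
  t = (30 x 11 + 250) / 5.5 = 105.45 (outside (0, 60))
Valid solutions in (0, 60): {14.55, 40} minutes.
The second occurrence is t = 40 minutes.
The hands form a 110-degree angle at 40 minutes past 11:00.

Final answer: 40 minutes past 11:00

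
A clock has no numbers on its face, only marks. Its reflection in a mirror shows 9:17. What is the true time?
Reflection across the vertical (12-6) axis maps a hand at angle A degrees to (360 - A) degrees, which sends a reading of T minutes past 12:00 to (720 - T) minutes past 12:00.
Mirror reads 9:17 = 557 minutes past 12:00.
Actual time: (720 - 557) mod 720 = 163 minutes = 2:43.

Final answer: 2:43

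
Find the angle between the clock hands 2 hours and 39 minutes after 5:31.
First find the time 2 hours and 39 minutes after 5:31.
Total minutes: 5 x 60 + 31 + 2 x 60 + 39 = 490.
490 mod 720 = 490 minutes = 8:10.
Now compute the angle at 8:10:
Hour hand: 8 x 30 + 10 x 0.5 = 245 degrees
Minute hand: 10 x 6 = 60 degrees
Difference: |245 - 60| = 185 degrees
Smaller angle: 360 - 185 = 175 degrees

Final answer: 175 degrees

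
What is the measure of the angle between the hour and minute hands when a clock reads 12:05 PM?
Hour hand position: 0 x 30 + 5 x 0.5 = 2.5 degrees
Minute hand position: 5 x 6 = 30 degrees
Difference: |2.5 - 30| = 27.5 degrees
The angle between the hands is 27.5 degrees

Final answer: 27.5 degrees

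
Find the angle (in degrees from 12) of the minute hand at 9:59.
The minute hand moves 6 degrees per minute.
At 9:59: 59 x 6 = 354 degrees

Final answer: 354 degrees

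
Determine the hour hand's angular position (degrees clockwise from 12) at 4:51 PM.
The hour hand moves 30 degrees per hour and 0.5 degrees per minute.
At 4:51: (4) x 30 + 51 x 0.5 = 120 + 25.5 = 145.5 degrees

Final answer: 145.5 degrees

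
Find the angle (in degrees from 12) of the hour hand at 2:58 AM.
The hour hand moves 30 degrees per hour and 0.5 degrees per minute.
At 2:58: (2) x 30 + 58 x 0.5 = 60 + 29 = 89 degrees

Final answer: 89 degrees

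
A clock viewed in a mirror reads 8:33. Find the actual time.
Reflection across the vertical (12-6) axis maps a hand at angle A degrees to (360 - A) degrees, which sends a reading of T minutes past 12:00 to (720 - T) minutes past 12:00.
Mirror reads 8:33 = 513 minutes past 12:00.
Actual time: (720 - 513) mod 720 = 207 minutes = 3:27.

Final answer: 3:27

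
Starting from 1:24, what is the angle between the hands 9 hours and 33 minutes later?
First find the time 9 hours and 33 minutes after 1:24.
Total minutes: 1 x 60 + 24 + 9 x 60 + 33 = 657.
657 mod 720 = 657 minutes = 10:57.
Now compute the angle at 10:57:
Hour hand: 10 x 30 + 57 x 0.5 = 328.5 degrees
Minute hand: 57 x 6 = 342 degrees
Difference: |328.5 - 342| = 13.5 degrees
The angle is 13.5 degrees

Final answer: 13.5 degrees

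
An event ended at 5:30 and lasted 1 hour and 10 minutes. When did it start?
Starting time: 5:30 = 330 total minutes past 12:00
Subtracting: 1 hour and 10 minutes = 70 minutes
330 - 70 = 260 minutes
= 4 hours and 20 minutes past 12:00 = 4:20

Final answer: 4:20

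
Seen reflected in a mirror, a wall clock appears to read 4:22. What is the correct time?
Reflection across the vertical (12-6) axis maps a hand at angle A degrees to (360 - A) degrees, which sends a reading of T minutes past 12:00 to (720 - T) minutes past 12:00.
Mirror reads 4:22 = 262 minutes past 12:00.
Actual time: (720 - 262) mod 720 = 458 minutes = 7:38.

Final answer: 7:38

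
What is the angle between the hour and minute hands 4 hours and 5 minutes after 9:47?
First find the time 4 hours and 5 minutes after 9:47.
Total minutes: 9 x 60 + 47 + 4 x 60 + 5 = 832.
832 mod 720 = 112 minutes = 1:52.
Now compute the angle at 1:52:
Hour hand: 1 x 30 + 52 x 0.5 = 56 degrees
Minute hand: 52 x 6 = 312 degrees
Difference: |56 - 312| = 256 degrees
Smaller angle: 360 - 256 = 104 degrees

Final answer: 104 degrees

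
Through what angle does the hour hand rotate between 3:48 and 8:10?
The hour hand moves 0.5 degrees per minute.
Time elapsed: 8:10 - 3:48 = 262 minutes
Angular displacement: 262 x 0.5 = 131 degrees

Final answer: 131 degrees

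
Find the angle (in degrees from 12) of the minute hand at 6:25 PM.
The minute hand moves 6 degrees per minute.
At 6:25: 25 x 6 = 150 degrees

Final answer: 150 degrees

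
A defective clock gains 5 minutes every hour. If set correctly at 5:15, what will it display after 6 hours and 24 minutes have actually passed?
For every 60 true minutes, the faulty clock advances 60 + 5 = 65 minutes.
True elapsed: 6 hours and 24 minutes = 384 minutes.
Faulty clock advances: 384 x 65/60 = 416 minutes (drift: 32 minutes ahead).
Shown time: 5:15 + 416 minutes = 12:11.

Final answer: 12:11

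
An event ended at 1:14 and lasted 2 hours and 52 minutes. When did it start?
Starting time: 1:14 = 74 total minutes past 12:00
Subtracting: 2 hours and 52 minutes = 172 minutes
74 - 172 = -98 (negative, add 12 hours = 720) = 622 minutes
= 10 hours and 22 minutes past 12:00 = 10:22

Final answer: 10:22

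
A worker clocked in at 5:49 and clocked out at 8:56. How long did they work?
From 5:49 to 8:56:
(8 x 60 + 56) - (5 x 60 + 49) = 536 - 349 = 187 minutes
= 3 hours and 7 minutes

Final answer: 3 hours and 7 minutes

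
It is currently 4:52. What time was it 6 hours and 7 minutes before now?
Starting time: 4:52 = 292 total minutes past 12:00
Subtracting: 6 hours and 7 minutes = 367 minutes
292 - 367 = -75 (negative, add 12 hours = 720) = 645 minutes
= 10 hours and 45 minutes past 12:00 = 10:45

Final answer: 10:45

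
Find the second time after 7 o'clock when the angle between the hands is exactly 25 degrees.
At t minutes past 7:00, the hour hand is at 30 x 7 + 0.5t degrees and the minute hand is at 6t degrees.
The smaller angle between them is 25 degrees when |30H - 5.5t| = 25 or |30H - 5.5t| = 335.
With H = 7, solve 30 x 7 - 5.5t = +/- target for each target:
  t = (30 x 7 - 25) / 5.5 = 33.64
  t = (30 x 7 + 25) / 5.5 = 42.73
  t = (30 x 7 - 335) / 5.5 = -22.73 (outside (0, 60))
  t = (30 x 7 + 335) / 5.5 = 99.09 (outside (0, 60))
Valid solutions in (0, 60): {33.64, 42.73} minutes.
The second occurrence is t = 42.73 minutes.
The hands form a 25-degree angle at 42.73 minutes past 7:00.

Final answer: 42.73 minutes past 7:00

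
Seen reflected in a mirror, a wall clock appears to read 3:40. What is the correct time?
Reflection across the vertical (12-6) axis maps a hand at angle A degrees to (360 - A) degrees, which sends a reading of T minutes past 12:00 to (720 - T) minutes past 12:00.
Mirror reads 3:40 = 220 minutes past 12:00.
Actual time: (720 - 220) mod 720 = 500 minutes = 8:20.

Final answer: 8:20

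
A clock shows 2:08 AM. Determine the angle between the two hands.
Hour hand position: 2 x 30 + 8 x 0.5 = 64 degrees
Minute hand position: 8 x 6 = 48 degrees
Difference: |64 - 48| = 16 degrees
The angle between the hands is 16 degrees

Final answer: 16 degrees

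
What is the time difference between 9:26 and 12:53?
From 9:26 to 12:53:
(12 x 60 + 53) - (9 x 60 + 26) = 773 - 566 = 207 minutes
= 3 hours and 27 minutes

Final answer: 3 hours and 27 minutes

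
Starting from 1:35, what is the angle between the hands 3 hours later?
First find the time 3 hours after 1:35.
Total minutes: 1 x 60 + 35 + 3 x 60 + 0 = 275.
275 mod 720 = 275 minutes = 4:35.
Now compute the angle at 4:35:
Hour hand: 4 x 30 + 35 x 0.5 = 137.5 degrees
Minute hand: 35 x 6 = 210 degrees
Difference: |137.5 - 210| = 72.5 degrees
The angle is 72.5 degrees

Final answer: 72.5 degrees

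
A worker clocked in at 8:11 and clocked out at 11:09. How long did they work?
From 8:11 to 11:09:
(11 x 60 + 9) - (8 x 60 + 11) = 669 - 491 = 178 minutes
= 2 hours and 58 minutes

Final answer: 2 hours and 58 minutes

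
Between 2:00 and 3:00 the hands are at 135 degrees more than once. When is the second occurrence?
At t minutes past 2:00, the hour hand is at 30 x 2 + 0.5t degrees and the minute hand is at 6t degrees.
The smaller angle between them is 135 degrees when |30H - 5.5t| = 135 or |30H - 5.5t| = 225.
With H = 2, solve 30 x 2 - 5.5t = +/- target for each target:
  t = (30 x 2 - 135) / 5.5 = -13.64 (outside (0, 60))
  t = (30 x 2 + 135) / 5.5 = 35.45
  t = (30 x 2 - 225) / 5.5 = -30 (outside (0, 60))
  t = (30 x 2 + 225) / 5.5 = 51.82
Valid solutions in (0, 60): {35.45, 51.82} minutes.
The second occurrence is t = 51.82 minutes.
The hands form a 135-degree angle at 51.82 minutes past 2:00.

Final answer: 51.82 minutes past 2:00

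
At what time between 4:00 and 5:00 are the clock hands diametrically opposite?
For hands to be 180 degrees apart: |30H - 5.5t| = 180
With H = 4: t = (30 x 4 + 180)/5.5 = 54.55 or t = (30 x 4 - 180)/5.5 = -10.91
First valid solution (0 < t < 60): t = 54.55 minutes
The hands are opposite at 54.55 minutes past 4:00.

Final answer: 54.55 minutes past 4:00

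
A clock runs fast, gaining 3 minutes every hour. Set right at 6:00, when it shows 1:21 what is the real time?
For every 60 true minutes, the faulty clock advances 63 minutes, so 1 faulty-clock minute corresponds to 60/63 true minutes.
From 6:00 to 1:21 on the faulty dial is 441 minutes.
True elapsed: 441 x 60/63 = 420 minutes = 7 hours.
True time: 6:00 + 7 hours = 1:00.

Final answer: 1:00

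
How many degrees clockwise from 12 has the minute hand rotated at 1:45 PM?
The minute hand moves 6 degrees per minute.
At 1:45: 45 x 6 = 270 degrees

Final answer: 270 degrees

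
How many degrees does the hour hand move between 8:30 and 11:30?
The hour hand moves 0.5 degrees per minute.
Time elapsed: 11:30 - 8:30 = 180 minutes
Angular displacement: 180 x 0.5 = 90 degrees

Final answer: 90 degrees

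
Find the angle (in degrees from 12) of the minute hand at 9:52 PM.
The minute hand moves 6 degrees per minute.
At 9:52: 52 x 6 = 312 degrees

Final answer: 312 degrees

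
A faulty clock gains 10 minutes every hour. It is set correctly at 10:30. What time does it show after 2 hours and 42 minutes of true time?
For every 60 true minutes, the faulty clock advances 60 + 10 = 70 minutes.
True elapsed: 2 hours and 42 minutes = 162 minutes.
Faulty clock advances: 162 x 70/60 = 189 minutes (drift: 27 minutes ahead).
Shown time: 10:30 + 189 minutes = 1:39.

Final answer: 1:39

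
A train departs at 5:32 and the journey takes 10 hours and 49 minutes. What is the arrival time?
Starting time: 5:32
Adding 49 minutes to 32 minutes: 32 + 49 = 81 minutes = 1 hour and 21 minutes
Adding 10 hours: 5 + 10 + 1 (carry) = 16 - 12 = 4
Final time: 4:21

Final answer: 4:21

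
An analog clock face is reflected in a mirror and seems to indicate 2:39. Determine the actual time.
Reflection across the vertical (12-6) axis maps a hand at angle A degrees to (360 - A) degrees, which sends a reading of T minutes past 12:00 to (720 - T) minutes past 12:00.
Mirror reads 2:39 = 159 minutes past 12:00.
Actual time: (720 - 159) mod 720 = 561 minutes = 9:21.

Final answer: 9:21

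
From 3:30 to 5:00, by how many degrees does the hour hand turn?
The hour hand moves 0.5 degrees per minute.
Time elapsed: 5:00 - 3:30 = 90 minutes
Angular displacement: 90 x 0.5 = 45 degrees

Final answer: 45 degrees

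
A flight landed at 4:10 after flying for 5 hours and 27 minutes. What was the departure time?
Starting time: 4:10 = 250 total minutes past 12:00
Subtracting: 5 hours and 27 minutes = 327 minutes
250 - 327 = -77 (negative, add 12 hours = 720) = 643 minutes
= 10 hours and 43 minutes past 12:00 = 10:43

Final answer: 10:43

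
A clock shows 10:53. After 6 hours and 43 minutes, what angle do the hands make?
First find the time 6 hours and 43 minutes after 10:53.
Total minutes: 10 x 60 + 53 + 6 x 60 + 43 = 1056.
1056 mod 720 = 336 minutes = 5:36.
Now compute the angle at 5:36:
Hour hand: 5 x 30 + 36 x 0.5 = 168 degrees
Minute hand: 36 x 6 = 216 degrees
Difference: |168 - 216| = 48 degrees
The angle is 48 degrees

Final answer: 48 degrees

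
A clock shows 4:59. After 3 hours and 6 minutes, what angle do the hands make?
First find the time 3 hours and 6 minutes after 4:59.
Total minutes: 4 x 60 + 59 + 3 x 60 + 6 = 485.
485 mod 720 = 485 minutes = 8:05.
Now compute the angle at 8:05:
Hour hand: 8 x 30 + 5 x 0.5 = 242.5 degrees
Minute hand: 5 x 6 = 30 degrees
Difference: |242.5 - 30| = 212.5 degrees
Smaller angle: 360 - 212.5 = 147.5 degrees

Final answer: 147.5 degrees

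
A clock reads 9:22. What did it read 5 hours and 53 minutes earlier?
Starting time: 9:22 = 562 total minutes past 12:00
Subtracting: 5 hours and 53 minutes = 353 minutes
562 - 353 = 209 minutes
= 3 hours and 29 minutes past 12:00 = 3:29

Final answer: 3:29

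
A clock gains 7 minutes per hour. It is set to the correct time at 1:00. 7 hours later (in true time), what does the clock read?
For every 60 true minutes, the faulty clock advances 60 + 7 = 67 minutes.
True elapsed: 7 hours = 420 minutes.
Faulty clock advances: 420 x 67/60 = 469 minutes (drift: 49 minutes ahead).
Shown time: 1:00 + 469 minutes = 8:49.

Final answer: 8:49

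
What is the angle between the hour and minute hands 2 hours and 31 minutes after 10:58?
First find the time 2 hours and 31 minutes after 10:58.
Total minutes: 10 x 60 + 58 + 2 x 60 + 31 = 809.
809 mod 720 = 89 minutes = 1:29.
Now compute the angle at 1:29:
Hour hand: 1 x 30 + 29 x 0.5 = 44.5 degrees
Minute hand: 29 x 6 = 174 degrees
Difference: |44.5 - 174| = 129.5 degrees
The angle is 129.5 degrees

Final answer: 129.5 degrees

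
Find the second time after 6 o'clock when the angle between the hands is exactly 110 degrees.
At t minutes past 6:00, the hour hand is at 30 x 6 + 0.5t degrees and the minute hand is at 6t degrees.
The smaller angle between them is 110 degrees when |30H - 5.5t| = 110 or |30H - 5.5t| = 250.
With H = 6, solve 30 x 6 - 5.5t = +/- target for each target:
  t = (30 x 6 - 110) / 5.5 = 12.73
  t = (30 x 6 + 110) / 5.5 = 52.73
  t = (30 x 6 - 250) / 5.5 = -12.73 (outside (0, 60))
  t = (30 x 6 + 250) / 5.5 = 78.18 (outside (0, 60))
Valid solutions in (0, 60): {12.73, 52.73} minutes.
The second occurrence is t = 52.73 minutes.
The hands form a 110-degree angle at 52.73 minutes past 6:00.

Final answer: 52.73 minutes past 6:00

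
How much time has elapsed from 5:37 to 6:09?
From 5:37 to 6:09:
(6 x 60 + 9) - (5 x 60 + 37) = 369 - 337 = 32 minutes
= 32 minutes

Final answer: 32 minutes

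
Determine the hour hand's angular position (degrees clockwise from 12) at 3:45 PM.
The hour hand moves 30 degrees per hour and 0.5 degrees per minute.
At 3:45: (3) x 30 + 45 x 0.5 = 90 + 22.5 = 112.5 degrees

Final answer: 112.5 degrees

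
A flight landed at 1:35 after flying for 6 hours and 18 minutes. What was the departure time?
Starting time: 1:35 = 95 total minutes past 12:00
Subtracting: 6 hours and 18 minutes = 378 minutes
95 - 378 = -283 (negative, add 12 hours = 720) = 437 minutes
= 7 hours and 17 minutes past 12:00 = 7:17

Final answer: 7:17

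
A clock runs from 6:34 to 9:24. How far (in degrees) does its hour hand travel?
The hour hand moves 0.5 degrees per minute.
Time elapsed: 9:24 - 6:34 = 170 minutes
Angular displacement: 170 x 0.5 = 85 degrees

Final answer: 85 degrees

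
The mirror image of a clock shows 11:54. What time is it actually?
Reflection across the vertical (12-6) axis maps a hand at angle A degrees to (360 - A) degrees, which sends a reading of T minutes past 12:00 to (720 - T) minutes past 12:00.
Mirror reads 11:54 = 714 minutes past 12:00.
Actual time: (720 - 714) mod 720 = 6 minutes = 12:06.

Final answer: 12:06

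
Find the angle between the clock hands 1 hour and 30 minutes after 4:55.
First find the time 1 hour and 30 minutes after 4:55.
Total minutes: 4 x 60 + 55 + 1 x 60 + 30 = 385.
385 mod 720 = 385 minutes = 6:25.
Now compute the angle at 6:25:
Hour hand: 6 x 30 + 25 x 0.5 = 192.5 degrees
Minute hand: 25 x 6 = 150 degrees
Difference: |192.5 - 150| = 42.5 degrees
The angle is 42.5 degrees

Final answer: 42.5 degrees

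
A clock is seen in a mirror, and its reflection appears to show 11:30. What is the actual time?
Reflection across the vertical (12-6) axis maps a hand at angle A degrees to (360 - A) degrees, which sends a reading of T minutes past 12:00 to (720 - T) minutes past 12:00.
Mirror reads 11:30 = 690 minutes past 12:00.
Actual time: (720 - 690) mod 720 = 30 minutes = 12:30.

Final answer: 12:30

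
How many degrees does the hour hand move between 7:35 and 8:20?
The hour hand moves 0.5 degrees per minute.
Time elapsed: 8:20 - 7:35 = 45 minutes
Angular displacement: 45 x 0.5 = 22.5 degrees

Final answer: 22.5 degrees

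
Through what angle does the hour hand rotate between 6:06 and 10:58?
The hour hand moves 0.5 degrees per minute.
Time elapsed: 10:58 - 6:06 = 292 minutes
Angular displacement: 292 x 0.5 = 146 degrees

Final answer: 146 degrees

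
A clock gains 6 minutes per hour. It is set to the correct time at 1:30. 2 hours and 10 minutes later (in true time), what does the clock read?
For every 60 true minutes, the faulty clock advances 60 + 6 = 66 minutes.
True elapsed: 2 hours and 10 minutes = 130 minutes.
Faulty clock advances: 130 x 66/60 = 143 minutes (drift: 13 minutes ahead).
Shown time: 1:30 + 143 minutes = 3:53.

Final answer: 3:53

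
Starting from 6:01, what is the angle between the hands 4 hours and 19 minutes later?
First find the time 4 hours and 19 minutes after 6:01.
Total minutes: 6 x 60 + 1 + 4 x 60 + 19 = 620.
620 mod 720 = 620 minutes = 10:20.
Now compute the angle at 10:20:
Hour hand: 10 x 30 + 20 x 0.5 = 310 degrees
Minute hand: 20 x 6 = 120 degrees
Difference: |310 - 120| = 190 degrees
Smaller angle: 360 - 190 = 170 degrees

Final answer: 170 degrees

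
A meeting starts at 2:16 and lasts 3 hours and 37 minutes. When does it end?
Starting time: 2:16
Adding 37 minutes to 16 minutes: 16 + 37 = 53 minutes
Adding 3 hours: 2 + 3 = 5
Final time: 5:53

Final answer: 5:53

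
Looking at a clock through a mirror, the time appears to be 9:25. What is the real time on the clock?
Reflection across the vertical (12-6) axis maps a hand at angle A degrees to (360 - A) degrees, which sends a reading of T minutes past 12:00 to (720 - T) minutes past 12:00.
Mirror reads 9:25 = 565 minutes past 12:00.
Actual time: (720 - 565) mod 720 = 155 minutes = 2:35.

Final answer: 2:35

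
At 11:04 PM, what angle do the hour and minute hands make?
Hour hand position: 11 x 30 + 4 x 0.5 = 332 degrees
Minute hand position: 4 x 6 = 24 degrees
Difference: |332 - 24| = 308 degrees
Since 308 > 180, the smaller angle is 360 - 308 = 52 degrees

Final answer: 52 degrees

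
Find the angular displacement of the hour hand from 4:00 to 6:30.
The hour hand moves 0.5 degrees per minute.
Time elapsed: 6:30 - 4:00 = 150 minutes
Angular displacement: 150 x 0.5 = 75 degrees

Final answer: 75 degrees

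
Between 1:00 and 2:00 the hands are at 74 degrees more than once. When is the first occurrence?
At t minutes past 1:00, the hour hand is at 30 x 1 + 0.5t degrees and the minute hand is at 6t degrees.
The smaller angle between them is 74 degrees when |30H - 5.5t| = 74 or |30H - 5.5t| = 286.
With H = 1, solve 30 x 1 - 5.5t = +/- target for each target:
  t = (30 x 1 - 74) / 5.5 = -8 (outside (0, 60))
  t = (30 x 1 + 74) / 5.5 = 18.91
  t = (30 x 1 - 286) / 5.5 = -46.55 (outside (0, 60))
  t = (30 x 1 + 286) / 5.5 = 57.45
Valid solutions in (0, 60): {18.91, 57.45} minutes.
The first occurrence is t = 18.91 minutes.
The hands form a 74-degree angle at 18.91 minutes past 1:00.

Final answer: 18.91 minutes past 1:00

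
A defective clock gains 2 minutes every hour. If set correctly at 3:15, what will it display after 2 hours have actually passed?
For every 60 true minutes, the faulty clock advances 60 + 2 = 62 minutes.
True elapsed: 2 hours = 120 minutes.
Faulty clock advances: 120 x 62/60 = 124 minutes (drift: 4 minutes ahead).
Shown time: 3:15 + 124 minutes = 5:19.

Final answer: 5:19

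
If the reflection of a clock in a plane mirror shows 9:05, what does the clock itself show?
Reflection across the vertical (12-6) axis maps a hand at angle A degrees to (360 - A) degrees, which sends a reading of T minutes past 12:00 to (720 - T) minutes past 12:00.
Mirror reads 9:05 = 545 minutes past 12:00.
Actual time: (720 - 545) mod 720 = 175 minutes = 2:55.

Final answer: 2:55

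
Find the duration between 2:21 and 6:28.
From 2:21 to 6:28:
(6 x 60 + 28) - (2 x 60 + 21) = 388 - 141 = 247 minutes
= 4 hours and 7 minutes

Final answer: 4 hours and 7 minutes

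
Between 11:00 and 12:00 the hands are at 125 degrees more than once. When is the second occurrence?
At t minutes past 11:00, the hour hand is at 30 x 11 + 0.5t degrees and the minute hand is at 6t degrees.
The smaller angle between them is 125 degrees when |30H - 5.5t| = 125 or |30H - 5.5t| = 235.
With H = 11, solve 30 x 11 - 5.5t = +/- target for each target:
  t = (30 x 11 - 125) / 5.5 = 37.27
  t = (30 x 11 + 125) / 5.5 = 82.73 (outside (0, 60))
  t = (30 x 11 - 235) / 5.5 = 17.27
  t = (30 x 11 + 235) / 5.5 = 102.73 (outside (0, 60))
Valid solutions in (0, 60): {17.27, 37.27} minutes.
The second occurrence is t = 37.27 minutes.
The hands form a 125-degree angle at 37.27 minutes past 11:00.

Final answer: 37.27 minutes past 11:00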